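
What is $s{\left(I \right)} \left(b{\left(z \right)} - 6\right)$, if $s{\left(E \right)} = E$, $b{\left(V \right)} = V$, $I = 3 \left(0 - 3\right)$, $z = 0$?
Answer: $54$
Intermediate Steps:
$I = -9$ ($I = 3 \left(-3\right) = -9$)
$s{\left(I \right)} \left(b{\left(z \right)} - 6\right) = - 9 \left(0 - 6\right) = \left(-9\right) \left(-6\right) = 54$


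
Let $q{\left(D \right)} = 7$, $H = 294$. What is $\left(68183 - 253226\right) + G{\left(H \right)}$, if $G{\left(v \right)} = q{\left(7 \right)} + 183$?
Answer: $-184853$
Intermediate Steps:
$G{\left(v \right)} = 190$ ($G{\left(v \right)} = 7 + 183 = 190$)
$\left(68183 - 253226\right) + G{\left(H \right)} = \left(68183 - 253226\right) + 190 = -185043 + 190 = -184853$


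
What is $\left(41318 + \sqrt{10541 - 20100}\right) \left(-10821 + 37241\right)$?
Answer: $1091621560 + 290620 i \sqrt{79} \approx 1.0916 \cdot 10^{9} + 2.5831 \cdot 10^{6} i$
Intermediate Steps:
$\left(41318 + \sqrt{10541 - 20100}\right) \left(-10821 + 37241\right) = \left(41318 + \sqrt{-9559}\right) 26420 = \left(41318 + 11 i \sqrt{79}\right) 26420 = 1091621560 + 290620 i \sqrt{79}$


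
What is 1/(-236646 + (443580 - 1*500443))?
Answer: -1/293509 ≈ -3.4071e-6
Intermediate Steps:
1/(-236646 + (443580 - 1*500443)) = 1/(-236646 + (443580 - 500443)) = 1/(-236646 - 56863) = 1/(-293509) = -1/293509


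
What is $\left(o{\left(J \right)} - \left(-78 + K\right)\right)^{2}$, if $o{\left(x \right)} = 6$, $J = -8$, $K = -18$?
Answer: $10404$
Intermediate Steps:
$\left(o{\left(J \right)} - \left(-78 + K\right)\right)^{2} = \left(6 + \left(78 - -18\right)\right)^{2} = \left(6 + \left(78 + 18\right)\right)^{2} = \left(6 + 96\right)^{2} = 102^{2} = 10404$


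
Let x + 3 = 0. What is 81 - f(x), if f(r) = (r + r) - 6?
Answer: 93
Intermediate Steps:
x = -3 (x = -3 + 0 = -3)
f(r) = -6 + 2*r (f(r) = 2*r - 6 = -6 + 2*r)
81 - f(x) = 81 - (-6 + 2*(-3)) = 81 - (-6 - 6) = 81 - 1*(-12) = 81 + 12 = 93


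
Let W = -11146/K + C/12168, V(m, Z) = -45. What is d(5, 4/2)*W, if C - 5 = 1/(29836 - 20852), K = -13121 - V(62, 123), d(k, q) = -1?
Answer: -304759536637/357358292928 ≈ -0.85281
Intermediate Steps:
K = -13076 (K = -13121 - 1*(-45) = -13121 + 45 = -13076)
C = 44921/8984 (C = 5 + 1/(29836 - 20852) = 5 + 1/8984 = 44921/8984 ≈ 5.0001)
W = 304759536637/357358292928 (W = -11146/(-13076) + (44921/8984)/12168 = -11146*(-1/13076) + (44921/8984)*(1/12168) = 5573/6538 + 44921/109317312 = 304759536637/357358292928 ≈ 0.85281)
d(5, 4/2)*W = -1*304759536637/357358292928 = -304759536637/357358292928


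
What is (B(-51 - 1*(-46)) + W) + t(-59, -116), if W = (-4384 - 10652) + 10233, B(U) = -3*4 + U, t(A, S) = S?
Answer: -4936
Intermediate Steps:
B(U) = -12 + U
W = -4803 (W = -15036 + 10233 = -4803)
(B(-51 - 1*(-46)) + W) + t(-59, -116) = ((-12 + (-51 - 1*(-46))) - 4803) - 116 = ((-12 + (-51 + 46)) - 4803) - 116 = ((-12 - 5) - 4803) - 116 = (-17 - 4803) - 116 = -4820 - 116 = -4936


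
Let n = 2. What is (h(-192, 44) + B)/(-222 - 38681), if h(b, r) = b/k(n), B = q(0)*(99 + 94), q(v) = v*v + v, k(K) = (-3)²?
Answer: 64/116709 ≈ 0.00054837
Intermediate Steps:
k(K) = 9
q(v) = v + v² (q(v) = v² + v = v + v²)
B = 0 (B = (0*(1 + 0))*(99 + 94) = (0*1)*193 = 0*193 = 0)
h(b, r) = b/9
(h(-192, 44) + B)/(-222 - 38681) = ((⅑)*(-192) + 0)/(-222 - 38681) = (-64/3 + 0)/(-38903) = -64/3*(-1/38903) = 64/116709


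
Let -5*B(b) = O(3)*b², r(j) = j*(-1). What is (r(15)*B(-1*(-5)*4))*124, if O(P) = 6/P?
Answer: 297600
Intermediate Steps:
r(j) = -j
B(b) = -2*b²/5 (B(b) = -6/3*b²/5 = -6*(⅓)*b²/5 = -2*b²/5)
(r(15)*B(-1*(-5)*4))*124 = ((-1*15)*(-2*(-1*(-5)*4)²/5))*124 = -(-6)*(5*4)²*124 = -(-6)*20²*124 = -(-6)*400*124 = -15*(-160)*124 = 2400*124 = 297600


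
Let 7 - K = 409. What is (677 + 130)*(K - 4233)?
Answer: -3740445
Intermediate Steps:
K = -402 (K = 7 - 1*409 = 7 - 409 = -402)
(677 + 130)*(K - 4233) = (677 + 130)*(-402 - 4233) = 807*(-4635) = -3740445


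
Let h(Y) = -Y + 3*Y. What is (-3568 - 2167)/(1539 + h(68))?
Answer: -1147/335 ≈ -3.4239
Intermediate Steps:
h(Y) = 2*Y
(-3568 - 2167)/(1539 + h(68)) = (-3568 - 2167)/(1539 + 2*68) = -5735/(1539 + 136) = -5735/1675 = -5735*1/1675 = -1147/335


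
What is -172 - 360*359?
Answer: -129412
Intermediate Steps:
-172 - 360*359 = -172 - 129240 = -129412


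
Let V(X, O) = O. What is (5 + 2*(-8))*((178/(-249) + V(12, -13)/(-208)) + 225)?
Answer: -9831811/3984 ≈ -2467.8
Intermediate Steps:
(5 + 2*(-8))*((178/(-249) + V(12, -13)/(-208)) + 225) = (5 + 2*(-8))*((178/(-249) - 13/(-208)) + 225) = (5 - 16)*((178*(-1/249) - 13*(-1/208)) + 225) = -11*((-178/249 + 1/16) + 225) = -11*(-2599/3984 + 225) = -11*893801/3984 = -9831811/3984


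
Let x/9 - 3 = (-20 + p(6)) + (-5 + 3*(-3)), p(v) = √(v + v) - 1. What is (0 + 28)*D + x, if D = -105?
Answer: -3228 + 18*√3 ≈ -3196.8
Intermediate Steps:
p(v) = -1 + √2*√v (p(v) = √(2*v) - 1 = √2*√v - 1 = -1 + √2*√v)
x = -288 + 18*√3 (x = 27 + 9*((-20 + (-1 + √2*√6)) + (-5 + 3*(-3))) = 27 + 9*((-20 + (-1 + 2*√3)) + (-5 - 9)) = 27 + 9*((-21 + 2*√3) - 14) = 27 + 9*(-35 + 2*√3) = 27 + (-315 + 18*√3) = -288 + 18*√3 ≈ -256.82)
(0 + 28)*D + x = (0 + 28)*(-105) + (-288 + 18*√3) = 28*(-105) + (-288 + 18*√3) = -2940 + (-288 + 18*√3) = -3228 + 18*√3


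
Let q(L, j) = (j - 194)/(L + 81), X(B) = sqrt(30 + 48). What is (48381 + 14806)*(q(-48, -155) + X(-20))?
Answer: -22052263/33 + 63187*sqrt(78) ≈ -1.1020e+5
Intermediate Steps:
X(B) = sqrt(78)
q(L, j) = (-194 + j)/(81 + L)
(48381 + 14806)*(q(-48, -155) + X(-20)) = (48381 + 14806)*((-194 - 155)/(81 - 48) + sqrt(78)) = 63187*(-349/33 + sqrt(78)) = -22052263/33 + 63187*sqrt(78)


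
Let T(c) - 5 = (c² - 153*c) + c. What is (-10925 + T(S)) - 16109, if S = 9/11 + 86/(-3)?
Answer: -23980316/1089 ≈ -22021.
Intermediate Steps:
S = -919/33 (S = 9*(1/11) + 86*(-⅓) = 9/11 - 86/3 = -919/33 ≈ -27.848)
T(c) = 5 + c² - 152*c (T(c) = 5 + ((c² - 153*c) + c) = 5 + (c² - 152*c) = 5 + c² - 152*c)
(-10925 + T(S)) - 16109 = (-10925 + (5 + (-919/33)² - 152*(-919/33))) - 16109 = (-10925 + (5 + 844561/1089 + 139688/33)) - 16109 = (-10925 + 5459710/1089) - 16109 = -6437615/1089 - 16109 = -23980316/1089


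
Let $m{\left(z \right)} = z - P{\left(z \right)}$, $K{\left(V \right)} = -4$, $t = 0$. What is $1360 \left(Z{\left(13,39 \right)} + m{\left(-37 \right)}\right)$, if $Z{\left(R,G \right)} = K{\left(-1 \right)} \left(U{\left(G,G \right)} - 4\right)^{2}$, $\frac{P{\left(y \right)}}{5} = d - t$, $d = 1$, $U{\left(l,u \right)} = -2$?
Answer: $-252960$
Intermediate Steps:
$P{\left(y \right)} = 5$ ($P{\left(y \right)} = 5 \left(1 - 0\right) = 5 \left(1 + 0\right) = 5 \cdot 1 = 5$)
$Z{\left(R,G \right)} = -144$ ($Z{\left(R,G \right)} = - 4 \left(-2 - 4\right)^{2} = - 4 \left(-6\right)^{2} = \left(-4\right) 36 = -144$)
$m{\left(z \right)} = -5 + z$ ($m{\left(z \right)} = z - 5 = -5 + z$)
$1360 \left(Z{\left(13,39 \right)} + m{\left(-37 \right)}\right) = 1360 \left(-144 - 42\right) = 1360 \left(-186\right) = -252960$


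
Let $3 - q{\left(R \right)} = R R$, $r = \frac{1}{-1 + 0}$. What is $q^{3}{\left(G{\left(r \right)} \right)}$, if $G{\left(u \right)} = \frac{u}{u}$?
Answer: $8$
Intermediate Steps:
$r = -1$ ($r = \frac{1}{-1} = -1$)
$G{\left(u \right)} = 1$
$q{\left(R \right)} = 3 - R^{2}$ ($q{\left(R \right)} = 3 - R R = 3 - R^{2}$)
$q^{3}{\left(G{\left(r \right)} \right)} = \left(3 - 1^{2}\right)^{3} = \left(3 - 1\right)^{3} = 2^{3} = 8$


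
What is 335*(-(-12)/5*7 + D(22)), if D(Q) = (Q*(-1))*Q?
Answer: -156512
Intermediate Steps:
D(Q) = -Q² (D(Q) = (-Q)*Q = -Q²)
335*(-(-12)/5*7 + D(22)) = 335*(-(-12)/5*7 - 1*22²) = 335*(-(-12)/5*7 - 1*484) = 335*(-3*(-⅘)*7 - 484) = 335*((12/5)*7 - 484) = 335*(84/5 - 484) = 335*(-2336/5) = -156512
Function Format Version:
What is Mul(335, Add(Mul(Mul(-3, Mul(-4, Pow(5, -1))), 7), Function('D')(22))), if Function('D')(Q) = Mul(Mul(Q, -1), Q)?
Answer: -156512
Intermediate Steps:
Function('D')(Q) = Mul(-1, Pow(Q, 2)) (Function('D')(Q) = Mul(Mul(-1, Q), Q) = Mul(-1, Pow(Q, 2)))
Mul(335, Add(Mul(Mul(-3, Mul(-4, Pow(5, -1))), 7), Function('D')(22))) = Mul(335, Add(Mul(Mul(-3, Mul(-4, Pow(5, -1))), 7), Mul(-1, Pow(22, 2)))) = Mul(335, Add(Mul(Mul(-3, Mul(-4, Rational(1, 5))), 7), Mul(-1, 484))) = Mul(335, Add(Mul(Mul(-3, Rational(-4, 5)), 7), -484)) = Mul(335, Add(Mul(Rational(12, 5), 7), -484)) = Mul(335, Add(Rational(84, 5), -484)) = Mul(335, Rational(-2336, 5)) = -156512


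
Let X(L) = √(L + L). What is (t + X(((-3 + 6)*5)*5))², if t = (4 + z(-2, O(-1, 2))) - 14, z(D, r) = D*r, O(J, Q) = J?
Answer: 214 - 80*√6 ≈ 18.041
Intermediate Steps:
t = -8 (t = (4 - 2*(-1)) - 14 = (4 + 2) - 14 = 6 - 14 = -8)
X(L) = √2*√L (X(L) = √(2*L) = √2*√L)
(t + X(((-3 + 6)*5)*5))² = (-8 + √2*√(((-3 + 6)*5)*5))² = (-8 + √2*√((3*5)*5))² = (-8 + √2*√(15*5))² = (-8 + √2*√75)² = (-8 + √2*(5*√3))² = (-8 + 5*√6)²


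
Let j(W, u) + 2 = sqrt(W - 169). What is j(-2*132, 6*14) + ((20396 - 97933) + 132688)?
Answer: 55149 + I*sqrt(433) ≈ 55149.0 + 20.809*I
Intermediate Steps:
j(W, u) = -2 + sqrt(-169 + W) (j(W, u) = -2 + sqrt(W - 169) = -2 + sqrt(-169 + W))
j(-2*132, 6*14) + ((20396 - 97933) + 132688) = (-2 + sqrt(-169 - 2*132)) + ((20396 - 97933) + 132688) = (-2 + sqrt(-169 - 264)) + (-77537 + 132688) = (-2 + sqrt(-433)) + 55151 = (-2 + I*sqrt(433)) + 55151 = 55149 + I*sqrt(433)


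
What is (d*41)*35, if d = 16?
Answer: 22960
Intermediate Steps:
(d*41)*35 = (16*41)*35 = 656*35 = 22960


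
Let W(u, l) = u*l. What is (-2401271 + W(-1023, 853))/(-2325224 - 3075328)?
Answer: 1636945/2700276 ≈ 0.60621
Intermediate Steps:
W(u, l) = l*u
(-2401271 + W(-1023, 853))/(-2325224 - 3075328) = (-2401271 + 853*(-1023))/(-2325224 - 3075328) = (-2401271 - 872619)/(-5400552) = -3273890*(-1/5400552) = 1636945/2700276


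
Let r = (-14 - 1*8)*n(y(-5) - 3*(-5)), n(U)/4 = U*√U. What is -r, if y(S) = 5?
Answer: 3520*√5 ≈ 7871.0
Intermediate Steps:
n(U) = 4*U^(3/2) (n(U) = 4*(U*√U) = 4*U^(3/2))
r = -3520*√5 (r = (-14 - 1*8)*(4*(5 - 3*(-5))^(3/2)) = (-14 - 8)*(4*(5 + 15)^(3/2)) = -88*20^(3/2) = -88*40*√5 = -3520*√5 ≈ -7871.0)
-r = -(-3520)*√5 = 3520*√5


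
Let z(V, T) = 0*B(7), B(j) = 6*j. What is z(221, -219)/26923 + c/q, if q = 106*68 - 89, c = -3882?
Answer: -1294/2373 ≈ -0.54530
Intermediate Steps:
q = 7119 (q = 7208 - 89 = 7119)
z(V, T) = 0 (z(V, T) = 0*(6*7) = 0*42 = 0)
z(221, -219)/26923 + c/q = 0/26923 - 3882/7119 = 0*(1/26923) - 3882*1/7119 = 0 - 1294/2373 = -1294/2373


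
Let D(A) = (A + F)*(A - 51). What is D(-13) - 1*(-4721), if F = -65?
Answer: 9713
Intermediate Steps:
D(A) = (-65 + A)*(-51 + A) (D(A) = (A - 65)*(A - 51) = (-65 + A)*(-51 + A))
D(-13) - 1*(-4721) = (3315 + (-13)**2 - 116*(-13)) - 1*(-4721) = (3315 + 169 + 1508) + 4721 = 4992 + 4721 = 9713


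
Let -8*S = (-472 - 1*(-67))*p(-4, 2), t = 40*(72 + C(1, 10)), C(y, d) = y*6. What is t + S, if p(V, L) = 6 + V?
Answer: 12885/4 ≈ 3221.3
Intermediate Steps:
C(y, d) = 6*y
t = 3120 (t = 40*(72 + 6*1) = 40*(72 + 6) = 40*78 = 3120)
S = 405/4 (S = -(-472 - 1*(-67))*(6 - 4)/8 = -(-472 + 67)*2/8 = -(-405)*2/8 = -⅛*(-810) = 405/4 ≈ 101.25)
t + S = 3120 + 405/4 = 12885/4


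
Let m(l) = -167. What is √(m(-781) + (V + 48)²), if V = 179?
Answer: √51362 ≈ 226.63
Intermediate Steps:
√(m(-781) + (V + 48)²) = √(-167 + (179 + 48)²) = √(-167 + 227²) = √(-167 + 51529) = √51362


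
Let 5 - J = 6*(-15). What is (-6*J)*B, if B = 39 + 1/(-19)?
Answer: -22200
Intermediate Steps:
J = 95 (J = 5 - 6*(-15) = 5 - 1*(-90) = 5 + 90 = 95)
B = 740/19 (B = 39 - 1/19 = 740/19 ≈ 38.947)
(-6*J)*B = -6*95*(740/19) = -570*740/19 = -22200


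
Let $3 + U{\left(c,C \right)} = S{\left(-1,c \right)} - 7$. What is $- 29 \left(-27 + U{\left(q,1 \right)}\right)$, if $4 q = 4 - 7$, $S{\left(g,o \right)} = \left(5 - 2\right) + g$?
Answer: $1015$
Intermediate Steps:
$S{\left(g,o \right)} = 3 + g$
$q = - \frac{3}{4}$ ($q = \frac{4 - 7}{4} = \frac{1}{4} \left(-3\right) = - \frac{3}{4} \approx -0.75$)
$U{\left(c,C \right)} = -8$ ($U{\left(c,C \right)} = -3 + \left(\left(3 - 1\right) - 7\right) = -3 + \left(2 - 7\right) = -3 - 5 = -8$)
$- 29 \left(-27 + U{\left(q,1 \right)}\right) = - 29 \left(-27 - 8\right) = \left(-29\right) \left(-35\right) = 1015$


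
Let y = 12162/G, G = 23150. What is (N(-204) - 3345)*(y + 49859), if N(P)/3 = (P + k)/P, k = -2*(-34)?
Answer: -1929325552058/11575 ≈ -1.6668e+8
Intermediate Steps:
y = 6081/11575 (y = 12162/23150 = 12162*(1/23150) = 6081/11575 ≈ 0.52536)
k = 68
N(P) = 3*(68 + P)/P (N(P) = 3*((P + 68)/P) = 3*((68 + P)/P) = 3*(68 + P)/P)
(N(-204) - 3345)*(y + 49859) = ((3 + 204/(-204)) - 3345)*(6081/11575 + 49859) = ((3 + 204*(-1/204)) - 3345)*(577124006/11575) = ((3 - 1) - 3345)*(577124006/11575) = (2 - 3345)*(577124006/11575) = -3343*577124006/11575 = -1929325552058/11575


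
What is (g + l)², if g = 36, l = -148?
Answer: 12544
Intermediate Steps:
(g + l)² = (36 - 148)² = (-112)² = 12544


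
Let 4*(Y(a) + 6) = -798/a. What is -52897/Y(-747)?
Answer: 26342706/2855 ≈ 9226.9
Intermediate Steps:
Y(a) = -6 - 399/(2*a) (Y(a) = -6 + (-798/a)/4 = -6 - 399/(2*a))
-52897/Y(-747) = -52897/(-6 - 399/2/(-747)) = -52897/(-6 - 399/2*(-1/747)) = -52897/(-6 + 133/498) = -52897/(-2855/498) = -52897*(-498/2855) = 26342706/2855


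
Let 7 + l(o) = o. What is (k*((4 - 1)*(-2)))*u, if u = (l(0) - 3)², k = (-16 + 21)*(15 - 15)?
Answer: 0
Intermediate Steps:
l(o) = -7 + o
k = 0 (k = 5*0 = 0)
u = 100 (u = ((-7 + 0) - 3)² = (-7 - 3)² = (-10)² = 100)
(k*((4 - 1)*(-2)))*u = (0*((4 - 1)*(-2)))*100 = (0*(3*(-2)))*100 = (0*(-6))*100 = 0*100 = 0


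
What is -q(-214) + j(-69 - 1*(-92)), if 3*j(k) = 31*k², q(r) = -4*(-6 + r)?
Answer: 13759/3 ≈ 4586.3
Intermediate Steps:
q(r) = 24 - 4*r
j(k) = 31*k²/3 (j(k) = (31*k²)/3 = 31*k²/3)
-q(-214) + j(-69 - 1*(-92)) = -(24 - 4*(-214)) + 31*(-69 - 1*(-92))²/3 = -(24 + 856) + 31*(-69 + 92)²/3 = -1*880 + (31/3)*23² = -880 + (31/3)*529 = -880 + 16399/3 = 13759/3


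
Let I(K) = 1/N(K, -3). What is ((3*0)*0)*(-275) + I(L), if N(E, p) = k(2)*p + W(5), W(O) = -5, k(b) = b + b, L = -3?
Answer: -1/17 ≈ -0.058824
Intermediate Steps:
k(b) = 2*b
N(E, p) = -5 + 4*p (N(E, p) = (2*2)*p - 5 = 4*p - 5 = -5 + 4*p)
I(K) = -1/17 (I(K) = 1/(-5 + 4*(-3)) = 1/(-5 - 12) = 1/(-17) = -1/17)
((3*0)*0)*(-275) + I(L) = ((3*0)*0)*(-275) - 1/17 = (0*0)*(-275) - 1/17 = 0*(-275) - 1/17 = 0 - 1/17 = -1/17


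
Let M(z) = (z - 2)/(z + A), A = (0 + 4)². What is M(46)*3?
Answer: 66/31 ≈ 2.1290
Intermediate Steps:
A = 16 (A = 4² = 16)
M(z) = (-2 + z)/(16 + z) (M(z) = (z - 2)/(z + 16) = (-2 + z)/(16 + z))
M(46)*3 = ((-2 + 46)/(16 + 46))*3 = (44/62)*3 = ((1/62)*44)*3 = (22/31)*3 = 66/31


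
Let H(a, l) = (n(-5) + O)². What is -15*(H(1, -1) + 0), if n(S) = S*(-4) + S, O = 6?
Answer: -6615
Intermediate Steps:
n(S) = -3*S (n(S) = -4*S + S = -3*S)
H(a, l) = 441 (H(a, l) = (-3*(-5) + 6)² = (15 + 6)² = 21² = 441)
-15*(H(1, -1) + 0) = -15*(441 + 0) = -15*441 = -6615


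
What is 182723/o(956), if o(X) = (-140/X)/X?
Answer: -41749281932/35 ≈ -1.1928e+9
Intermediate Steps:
o(X) = -140/X²
182723/o(956) = 182723/((-140/956²)) = 182723/((-140*1/913936)) = 182723/(-35/228484) = 182723*(-228484/35) = -41749281932/35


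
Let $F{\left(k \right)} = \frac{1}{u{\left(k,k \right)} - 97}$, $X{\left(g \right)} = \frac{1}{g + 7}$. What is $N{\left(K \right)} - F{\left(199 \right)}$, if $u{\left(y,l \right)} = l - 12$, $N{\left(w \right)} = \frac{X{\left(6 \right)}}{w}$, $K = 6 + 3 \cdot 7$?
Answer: $- \frac{29}{3510} \approx -0.0082621$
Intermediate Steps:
$X{\left(g \right)} = \frac{1}{7 + g}$
$K = 27$ ($K = 6 + 21 = 27$)
$N{\left(w \right)} = \frac{1}{13 w}$ ($N{\left(w \right)} = \frac{1}{\left(7 + 6\right) w} = \frac{1}{13 w}$)
$u{\left(y,l \right)} = -12 + l$
$F{\left(k \right)} = \frac{1}{-109 + k}$ ($F{\left(k \right)} = \frac{1}{\left(-12 + k\right) - 97} = \frac{1}{-109 + k}$)
$N{\left(K \right)} - F{\left(199 \right)} = \frac{1}{13 \cdot 27} - \frac{1}{-109 + 199} = \frac{1}{13} \cdot \frac{1}{27} - \frac{1}{90} = \frac{1}{351} - \frac{1}{90} = - \frac{29}{3510}$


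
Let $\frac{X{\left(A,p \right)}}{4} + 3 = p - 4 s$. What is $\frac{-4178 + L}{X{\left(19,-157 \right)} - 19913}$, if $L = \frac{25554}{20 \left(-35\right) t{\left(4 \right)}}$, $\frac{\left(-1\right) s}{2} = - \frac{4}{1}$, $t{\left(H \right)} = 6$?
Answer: $\frac{2928859}{14476700} \approx 0.20232$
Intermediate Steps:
$s = 8$ ($s = - 2 \left(- \frac{4}{1}\right) = - 2 \left(\left(-4\right) 1\right) = \left(-2\right) \left(-4\right) = 8$)
$L = - \frac{4259}{700}$ ($L = \frac{25554}{20 \left(-35\right) 6} = \frac{25554}{\left(-700\right) 6} = \frac{25554}{-4200} = 25554 \left(- \frac{1}{4200}\right) = - \frac{4259}{700} \approx -6.0843$)
$X{\left(A,p \right)} = -140 + 4 p$ ($X{\left(A,p \right)} = -12 + 4 \left(p - 32\right) = -12 + 4 \left(-32 + p\right) = -12 + \left(-128 + 4 p\right) = -140 + 4 p$)
$\frac{-4178 + L}{X{\left(19,-157 \right)} - 19913} = \frac{-4178 - \frac{4259}{700}}{\left(-140 + 4 \left(-157\right)\right) - 19913} = - \frac{2928859}{700 \left(\left(-140 - 628\right) - 19913\right)} = - \frac{2928859}{700 \left(-768 - 19913\right)} = - \frac{2928859}{700 \left(-20681\right)} = \left(- \frac{2928859}{700}\right) \left(- \frac{1}{20681}\right) = \frac{2928859}{14476700}$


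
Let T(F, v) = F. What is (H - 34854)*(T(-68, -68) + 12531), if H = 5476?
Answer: -366138014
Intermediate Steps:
(H - 34854)*(T(-68, -68) + 12531) = (5476 - 34854)*(-68 + 12531) = -29378*12463 = -366138014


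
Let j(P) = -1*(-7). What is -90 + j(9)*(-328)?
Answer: -2386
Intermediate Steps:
j(P) = 7
-90 + j(9)*(-328) = -90 + 7*(-328) = -90 - 2296 = -2386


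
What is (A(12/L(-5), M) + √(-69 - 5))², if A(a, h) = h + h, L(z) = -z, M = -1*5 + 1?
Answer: (8 - I*√74)² ≈ -10.0 - 137.64*I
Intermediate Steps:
M = -4 (M = -5 + 1 = -4)
A(a, h) = 2*h
(A(12/L(-5), M) + √(-69 - 5))² = (2*(-4) + √(-69 - 5))² = (-8 + √(-74))² = (-8 + I*√74)²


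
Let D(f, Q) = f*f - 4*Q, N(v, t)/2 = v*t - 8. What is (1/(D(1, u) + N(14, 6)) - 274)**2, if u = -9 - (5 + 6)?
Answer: 4075673281/54289 ≈ 75074.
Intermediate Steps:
N(v, t) = -16 + 2*t*v (N(v, t) = 2*(v*t - 8) = 2*(t*v - 8) = 2*(-8 + t*v) = -16 + 2*t*v)
u = -20 (u = -9 - 1*11 = -9 - 11 = -20)
D(f, Q) = f**2 - 4*Q
(1/(D(1, u) + N(14, 6)) - 274)**2 = (1/((1**2 - 4*(-20)) + (-16 + 2*6*14)) - 274)**2 = (1/((1 + 80) + (-16 + 168)) - 274)**2 = (1/(81 + 152) - 274)**2 = (1/233 - 274)**2 = (-63841/233)**2 = 4075673281/54289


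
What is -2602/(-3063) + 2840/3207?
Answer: 1893726/1091449 ≈ 1.7351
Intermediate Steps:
-2602/(-3063) + 2840/3207 = -2602*(-1/3063) + 2840*(1/3207) = 2602/3063 + 2840/3207 = 1893726/1091449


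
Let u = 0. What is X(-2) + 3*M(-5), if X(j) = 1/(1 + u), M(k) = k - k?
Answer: 1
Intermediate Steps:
M(k) = 0
X(j) = 1 (X(j) = 1/(1 + 0) = 1/1 = 1)
X(-2) + 3*M(-5) = 1 + 3*0 = 1 + 0 = 1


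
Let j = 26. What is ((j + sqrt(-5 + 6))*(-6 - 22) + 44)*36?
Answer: -25632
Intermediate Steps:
((j + sqrt(-5 + 6))*(-6 - 22) + 44)*36 = ((26 + sqrt(-5 + 6))*(-6 - 22) + 44)*36 = ((26 + sqrt(1))*(-28) + 44)*36 = ((26 + 1)*(-28) + 44)*36 = (27*(-28) + 44)*36 = (-756 + 44)*36 = -712*36 = -25632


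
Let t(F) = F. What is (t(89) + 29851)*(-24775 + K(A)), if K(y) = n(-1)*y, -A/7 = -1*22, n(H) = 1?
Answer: -737152740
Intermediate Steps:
A = 154 (A = -(-7)*22 = -7*(-22) = 154)
K(y) = y (K(y) = 1*y = y)
(t(89) + 29851)*(-24775 + K(A)) = (89 + 29851)*(-24775 + 154) = 29940*(-24621) = -737152740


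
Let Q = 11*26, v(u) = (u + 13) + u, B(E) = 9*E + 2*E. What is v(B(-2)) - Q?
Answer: -317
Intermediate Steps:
B(E) = 11*E
v(u) = 13 + 2*u (v(u) = (13 + u) + u = 13 + 2*u)
Q = 286
v(B(-2)) - Q = (13 + 2*(11*(-2))) - 1*286 = (13 + 2*(-22)) - 286 = (13 - 44) - 286 = -31 - 286 = -317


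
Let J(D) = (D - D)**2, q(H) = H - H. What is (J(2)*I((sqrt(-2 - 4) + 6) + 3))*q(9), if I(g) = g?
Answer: 0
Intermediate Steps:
q(H) = 0
J(D) = 0 (J(D) = 0**2 = 0)
(J(2)*I((sqrt(-2 - 4) + 6) + 3))*q(9) = (0*((sqrt(-2 - 4) + 6) + 3))*0 = (0*((sqrt(-6) + 6) + 3))*0 = (0*((I*sqrt(6) + 6) + 3))*0 = (0*((6 + I*sqrt(6)) + 3))*0 = (0*(9 + I*sqrt(6)))*0 = 0*0 = 0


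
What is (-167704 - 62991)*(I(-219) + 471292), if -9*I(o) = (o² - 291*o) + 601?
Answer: -952617399215/9 ≈ -1.0585e+11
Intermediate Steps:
I(o) = -601/9 - o²/9 + 97*o/3 (I(o) = -((o² - 291*o) + 601)/9 = -(601 + o² - 291*o)/9 = -601/9 - o²/9 + 97*o/3)
(-167704 - 62991)*(I(-219) + 471292) = (-167704 - 62991)*((-601/9 - ⅑*(-219)² + (97/3)*(-219)) + 471292) = -230695*((-601/9 - ⅑*47961 - 7081) + 471292) = -230695*((-601/9 - 5329 - 7081) + 471292) = -230695*(-112291/9 + 471292) = -230695*4129337/9 = -952617399215/9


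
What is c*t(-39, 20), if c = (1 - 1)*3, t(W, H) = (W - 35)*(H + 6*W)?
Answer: 0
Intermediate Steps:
t(W, H) = (-35 + W)*(H + 6*W)
c = 0 (c = 0*3 = 0)
c*t(-39, 20) = 0*(-210*(-39) - 35*20 + 6*(-39)² + 20*(-39)) = 0*(8190 - 700 + 6*1521 - 780) = 0*(8190 - 700 + 9126 - 780) = 0*15836 = 0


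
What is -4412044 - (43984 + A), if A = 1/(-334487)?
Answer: -1490483437635/334487 ≈ -4.4560e+6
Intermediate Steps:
A = -1/334487 ≈ -2.9897e-6
-4412044 - (43984 + A) = -4412044 - (43984 - 1/334487) = -4412044 - 1*14712076207/334487 = -4412044 - 14712076207/334487 = -1490483437635/334487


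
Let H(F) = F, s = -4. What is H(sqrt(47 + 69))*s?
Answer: -8*sqrt(29) ≈ -43.081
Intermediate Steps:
H(sqrt(47 + 69))*s = sqrt(47 + 69)*(-4) = sqrt(116)*(-4) = (2*sqrt(29))*(-4) = -8*sqrt(29)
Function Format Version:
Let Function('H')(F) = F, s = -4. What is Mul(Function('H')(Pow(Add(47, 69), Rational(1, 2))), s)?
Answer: Mul(-8, Pow(29, Rational(1, 2))) ≈ -43.081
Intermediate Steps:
Mul(Function('H')(Pow(Add(47, 69), Rational(1, 2))), s) = Mul(Pow(Add(47, 69), Rational(1, 2)), -4) = Mul(Pow(116, Rational(1, 2)), -4) = Mul(Mul(2, Pow(29, Rational(1, 2))), -4) = Mul(-8, Pow(29, Rational(1, 2)))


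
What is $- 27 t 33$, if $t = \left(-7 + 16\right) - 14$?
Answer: $4455$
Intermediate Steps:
$t = -5$ ($t = 9 - 14 = -5$)
$- 27 t 33 = \left(-27\right) \left(-5\right) 33 = 135 \cdot 33 = 4455$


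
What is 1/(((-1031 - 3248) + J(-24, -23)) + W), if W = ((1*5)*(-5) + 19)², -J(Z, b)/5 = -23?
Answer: -1/4128 ≈ -0.00024225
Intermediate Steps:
J(Z, b) = 115 (J(Z, b) = -5*(-23) = 115)
W = 36 (W = (5*(-5) + 19)² = (-25 + 19)² = (-6)² = 36)
1/(((-1031 - 3248) + J(-24, -23)) + W) = 1/(((-1031 - 3248) + 115) + 36) = 1/((-4279 + 115) + 36) = 1/(-4164 + 36) = 1/(-4128) = -1/4128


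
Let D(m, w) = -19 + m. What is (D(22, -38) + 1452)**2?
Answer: 2117025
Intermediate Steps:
(D(22, -38) + 1452)**2 = ((-19 + 22) + 1452)**2 = (3 + 1452)**2 = 1455**2 = 2117025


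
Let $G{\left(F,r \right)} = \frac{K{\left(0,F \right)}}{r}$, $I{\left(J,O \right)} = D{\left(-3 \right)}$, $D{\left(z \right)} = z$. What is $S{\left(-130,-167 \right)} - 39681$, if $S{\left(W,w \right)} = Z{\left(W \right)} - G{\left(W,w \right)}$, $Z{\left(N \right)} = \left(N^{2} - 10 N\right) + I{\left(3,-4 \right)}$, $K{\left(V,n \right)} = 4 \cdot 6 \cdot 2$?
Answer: $- \frac{3587780}{167} \approx -21484.0$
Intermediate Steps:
$K{\left(V,n \right)} = 48$ ($K{\left(V,n \right)} = 24 \cdot 2 = 48$)
$I{\left(J,O \right)} = -3$
$G{\left(F,r \right)} = \frac{48}{r}$
$Z{\left(N \right)} = -3 + N^{2} - 10 N$ ($Z{\left(N \right)} = \left(N^{2} - 10 N\right) - 3 = -3 + N^{2} - 10 N$)
$S{\left(W,w \right)} = -3 + W^{2} - \frac{48}{w} - 10 W$ ($S{\left(W,w \right)} = \left(-3 + W^{2} - 10 W\right) - \frac{48}{w} = -3 + W^{2} - \frac{48}{w} - 10 W$)
$S{\left(-130,-167 \right)} - 39681 = \left(-3 + \left(-130\right)^{2} - \frac{48}{-167} - -1300\right) - 39681 = \left(-3 + 16900 - - \frac{48}{167} + 1300\right) - 39681 = \left(-3 + 16900 + \frac{48}{167} + 1300\right) - 39681 = \frac{3038947}{167} - 39681 = - \frac{3587780}{167}$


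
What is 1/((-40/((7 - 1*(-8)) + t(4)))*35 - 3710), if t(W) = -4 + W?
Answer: -3/11410 ≈ -0.00026293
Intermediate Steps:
1/((-40/((7 - 1*(-8)) + t(4)))*35 - 3710) = 1/((-40/((7 - 1*(-8)) + (-4 + 4)))*35 - 3710) = 1/((-40/((7 + 8) + 0))*35 - 3710) = 1/((-40/(15 + 0))*35 - 3710) = 1/((-40/15)*35 - 3710) = 1/(((1/15)*(-40))*35 - 3710) = 1/(-8/3*35 - 3710) = 1/(-280/3 - 3710) = 1/(-11410/3) = -3/11410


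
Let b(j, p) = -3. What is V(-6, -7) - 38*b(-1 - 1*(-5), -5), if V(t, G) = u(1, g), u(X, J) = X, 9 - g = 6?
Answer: 115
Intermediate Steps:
g = 3 (g = 9 - 1*6 = 9 - 6 = 3)
V(t, G) = 1
V(-6, -7) - 38*b(-1 - 1*(-5), -5) = 1 - 38*(-3) = 1 + 114 = 115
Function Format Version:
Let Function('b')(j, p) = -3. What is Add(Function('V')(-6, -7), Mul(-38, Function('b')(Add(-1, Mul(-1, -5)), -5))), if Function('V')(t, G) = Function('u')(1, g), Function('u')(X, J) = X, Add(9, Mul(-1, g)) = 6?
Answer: 115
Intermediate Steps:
g = 3 (g = Add(9, Mul(-1, 6)) = Add(9, -6) = 3)
Function('V')(t, G) = 1
Add(Function('V')(-6, -7), Mul(-38, Function('b')(Add(-1, Mul(-1, -5)), -5))) = Add(1, Mul(-38, -3)) = Add(1, 114) = 115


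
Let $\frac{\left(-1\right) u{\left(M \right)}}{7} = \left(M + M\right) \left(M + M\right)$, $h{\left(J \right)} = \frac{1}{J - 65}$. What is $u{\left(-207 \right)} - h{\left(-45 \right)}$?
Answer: $- \frac{131974919}{110} \approx -1.1998 \cdot 10^{6}$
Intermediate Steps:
$h{\left(J \right)} = \frac{1}{-65 + J}$
$u{\left(M \right)} = - 28 M^{2}$ ($u{\left(M \right)} = - 7 \left(M + M\right) \left(M + M\right) = - 7 \cdot 2 M 2 M = - 7 \cdot 4 M^{2} = - 28 M^{2}$)
$u{\left(-207 \right)} - h{\left(-45 \right)} = - 28 \left(-207\right)^{2} - \frac{1}{-65 - 45} = \left(-28\right) 42849 - \frac{1}{-110} = -1199772 - - \frac{1}{110} = -1199772 + \frac{1}{110} = - \frac{131974919}{110}$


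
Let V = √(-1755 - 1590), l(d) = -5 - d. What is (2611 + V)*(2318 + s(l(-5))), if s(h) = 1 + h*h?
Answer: 6054909 + 2319*I*√3345 ≈ 6.0549e+6 + 1.3412e+5*I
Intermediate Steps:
s(h) = 1 + h²
V = I*√3345 (V = √(-3345) = I*√3345 ≈ 57.836*I)
(2611 + V)*(2318 + s(l(-5))) = (2611 + I*√3345)*(2318 + (1 + (-5 - 1*(-5))²)) = (2611 + I*√3345)*(2318 + (1 + (-5 + 5)²)) = (2611 + I*√3345)*(2318 + (1 + 0²)) = (2611 + I*√3345)*(2318 + (1 + 0)) = (2611 + I*√3345)*(2318 + 1) = (2611 + I*√3345)*2319 = 6054909 + 2319*I*√3345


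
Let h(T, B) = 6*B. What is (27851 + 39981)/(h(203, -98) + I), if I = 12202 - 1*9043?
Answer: 67832/2571 ≈ 26.384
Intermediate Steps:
I = 3159 (I = 12202 - 9043 = 3159)
(27851 + 39981)/(h(203, -98) + I) = (27851 + 39981)/(6*(-98) + 3159) = 67832/(-588 + 3159) = 67832/2571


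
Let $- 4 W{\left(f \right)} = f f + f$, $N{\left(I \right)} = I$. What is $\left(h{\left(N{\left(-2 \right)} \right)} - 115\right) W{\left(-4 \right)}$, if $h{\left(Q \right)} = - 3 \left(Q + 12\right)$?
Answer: $435$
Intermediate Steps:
$W{\left(f \right)} = - \frac{f}{4} - \frac{f^{2}}{4}$ ($W{\left(f \right)} = - \frac{f f + f}{4} = - \frac{f^{2} + f}{4} = - \frac{f + f^{2}}{4} = - \frac{f}{4} - \frac{f^{2}}{4}$)
$h{\left(Q \right)} = -36 - 3 Q$ ($h{\left(Q \right)} = - 3 \left(12 + Q\right) = -36 - 3 Q$)
$\left(h{\left(N{\left(-2 \right)} \right)} - 115\right) W{\left(-4 \right)} = \left(\left(-36 - -6\right) - 115\right) \left(\left(- \frac{1}{4}\right) \left(-4\right) \left(1 - 4\right)\right) = \left(\left(-36 + 6\right) - 115\right) \left(\left(- \frac{1}{4}\right) \left(-4\right) \left(-3\right)\right) = \left(-30 - 115\right) \left(-3\right) = \left(-145\right) \left(-3\right) = 435$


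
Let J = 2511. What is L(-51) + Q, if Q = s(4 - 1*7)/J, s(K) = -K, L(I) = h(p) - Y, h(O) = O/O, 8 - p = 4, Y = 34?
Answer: -27620/837 ≈ -32.999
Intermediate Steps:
p = 4 (p = 8 - 1*4 = 8 - 4 = 4)
h(O) = 1
L(I) = -33 (L(I) = 1 - 1*34 = 1 - 34 = -33)
Q = 1/837 (Q = -(4 - 1*7)/2511 = -(4 - 7)*(1/2511) = -1*(-3)*(1/2511) = 3*(1/2511) = 1/837 ≈ 0.0011947)
L(-51) + Q = -33 + 1/837 = -27620/837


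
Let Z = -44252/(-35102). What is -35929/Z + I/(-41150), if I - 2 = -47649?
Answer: -6486929820832/227621225 ≈ -28499.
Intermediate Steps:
I = -47647 (I = 2 - 47649 = -47647)
Z = 22126/17551 (Z = -44252*(-1/35102) = 22126/17551 ≈ 1.2607)
-35929/Z + I/(-41150) = -35929/22126/17551 - 47647/(-41150) = -35929*17551/22126 - 47647*(-1/41150) = -630589879/22126 + 47647/41150 = -6486929820832/227621225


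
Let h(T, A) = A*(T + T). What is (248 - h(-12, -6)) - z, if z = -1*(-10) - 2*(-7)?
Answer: 80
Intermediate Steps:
h(T, A) = 2*A*T (h(T, A) = A*(2*T) = 2*A*T)
z = 24 (z = 10 + 14 = 24)
(248 - h(-12, -6)) - z = (248 - 2*(-6)*(-12)) - 1*24 = (248 - 1*144) - 24 = (248 - 144) - 24 = 104 - 24 = 80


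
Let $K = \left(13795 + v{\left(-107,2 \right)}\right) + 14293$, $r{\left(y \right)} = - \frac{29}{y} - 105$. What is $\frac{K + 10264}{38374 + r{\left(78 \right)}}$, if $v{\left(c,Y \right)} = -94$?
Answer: $\frac{2984124}{2984953} \approx 0.99972$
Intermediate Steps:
$r{\left(y \right)} = -105 - \frac{29}{y}$
$K = 27994$ ($K = \left(13795 - 94\right) + 14293 = 13701 + 14293 = 27994$)
$\frac{K + 10264}{38374 + r{\left(78 \right)}} = \frac{27994 + 10264}{38374 - \left(105 + \frac{29}{78}\right)} = \frac{38258}{38374 - \frac{8219}{78}} = \frac{38258}{\frac{2984953}{78}} = 38258 \cdot \frac{78}{2984953} = \frac{2984124}{2984953}$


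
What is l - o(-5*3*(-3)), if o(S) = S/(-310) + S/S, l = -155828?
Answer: -9661389/62 ≈ -1.5583e+5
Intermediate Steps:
o(S) = 1 - S/310 (o(S) = S*(-1/310) + 1 = -S/310 + 1 = 1 - S/310)
l - o(-5*3*(-3)) = -155828 - (1 - (-5*3)*(-3)/310) = -155828 - (1 - (-3)*(-3)/62) = -155828 - (1 - 1/310*45) = -155828 - (1 - 9/62) = -155828 - 1*53/62 = -155828 - 53/62 = -9661389/62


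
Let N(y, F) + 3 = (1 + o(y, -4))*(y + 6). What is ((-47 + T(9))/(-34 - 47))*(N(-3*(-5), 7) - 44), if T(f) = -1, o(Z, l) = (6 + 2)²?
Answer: 21088/27 ≈ 781.04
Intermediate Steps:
o(Z, l) = 64 (o(Z, l) = 8² = 64)
N(y, F) = 387 + 65*y (N(y, F) = -3 + (1 + 64)*(y + 6) = -3 + 65*(6 + y) = -3 + (390 + 65*y) = 387 + 65*y)
((-47 + T(9))/(-34 - 47))*(N(-3*(-5), 7) - 44) = ((-47 - 1)/(-34 - 47))*((387 + 65*(-3*(-5))) - 44) = (-48/(-81))*((387 + 65*15) - 44) = (-48*(-1/81))*((387 + 975) - 44) = 16*(1362 - 44)/27 = (16/27)*1318 = 21088/27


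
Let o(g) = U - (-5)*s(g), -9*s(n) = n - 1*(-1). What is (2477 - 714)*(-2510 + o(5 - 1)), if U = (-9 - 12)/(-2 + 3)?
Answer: -40203452/9 ≈ -4.4670e+6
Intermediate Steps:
s(n) = -1/9 - n/9 (s(n) = -(n - 1*(-1))/9 = -(n + 1)/9 = -(1 + n)/9 = -1/9 - n/9)
U = -21 (U = -21/1 = -21*1 = -21)
o(g) = -194/9 - 5*g/9 (o(g) = -21 - (-5)*(-1/9 - g/9) = -21 - (5/9 + 5*g/9) = -21 + (-5/9 - 5*g/9) = -194/9 - 5*g/9)
(2477 - 714)*(-2510 + o(5 - 1)) = (2477 - 714)*(-2510 + (-194/9 - 5*(5 - 1)/9)) = 1763*(-2510 + (-194/9 - 5/9*4)) = 1763*(-2510 + (-194/9 - 20/9)) = 1763*(-2510 - 214/9) = 1763*(-22804/9) = -40203452/9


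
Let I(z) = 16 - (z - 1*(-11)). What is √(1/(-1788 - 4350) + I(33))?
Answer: I*√117211930/2046 ≈ 5.2915*I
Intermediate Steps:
I(z) = 5 - z (I(z) = 16 - (z + 11) = 16 - (11 + z) = 16 + (-11 - z) = 5 - z)
√(1/(-1788 - 4350) + I(33)) = √(1/(-1788 - 4350) + (5 - 1*33)) = √(1/(-6138) + (5 - 33)) = √(-1/6138 - 28) = √(-171865/6138) = I*√117211930/2046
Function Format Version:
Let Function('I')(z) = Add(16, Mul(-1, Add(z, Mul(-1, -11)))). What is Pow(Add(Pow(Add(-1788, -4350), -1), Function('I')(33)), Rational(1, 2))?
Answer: Mul(Rational(1, 2046), I, Pow(117211930, Rational(1, 2))) ≈ Mul(5.2915, I)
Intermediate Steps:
Function('I')(z) = Add(5, Mul(-1, z)) (Function('I')(z) = Add(16, Mul(-1, Add(z, 11))) = Add(16, Mul(-1, Add(11, z))) = Add(16, Add(-11, Mul(-1, z))) = Add(5, Mul(-1, z)))
Pow(Add(Pow(Add(-1788, -4350), -1), Function('I')(33)), Rational(1, 2)) = Pow(Add(Pow(Add(-1788, -4350), -1), Add(5, Mul(-1, 33))), Rational(1, 2)) = Pow(Add(Pow(-6138, -1), Add(5, -33)), Rational(1, 2)) = Pow(Add(Rational(-1, 6138), -28), Rational(1, 2)) = Pow(Rational(-171865, 6138), Rational(1, 2)) = Mul(Rational(1, 2046), I, Pow(117211930, Rational(1, 2)))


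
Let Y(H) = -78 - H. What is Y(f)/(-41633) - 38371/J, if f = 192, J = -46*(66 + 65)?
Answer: 1599126863/250880458 ≈ 6.3741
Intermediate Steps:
J = -6026 (J = -46*131 = -6026)
Y(f)/(-41633) - 38371/J = (-78 - 1*192)/(-41633) - 38371/(-6026) = (-78 - 192)*(-1/41633) - 38371*(-1/6026) = -270*(-1/41633) + 38371/6026 = 270/41633 + 38371/6026 = 1599126863/250880458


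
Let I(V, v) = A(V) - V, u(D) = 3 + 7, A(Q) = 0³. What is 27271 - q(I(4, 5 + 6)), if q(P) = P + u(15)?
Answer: 27265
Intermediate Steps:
A(Q) = 0
u(D) = 10
I(V, v) = -V (I(V, v) = 0 - V = -V)
q(P) = 10 + P (q(P) = P + 10 = 10 + P)
27271 - q(I(4, 5 + 6)) = 27271 - (10 - 1*4) = 27271 - (10 - 4) = 27271 - 1*6 = 27271 - 6 = 27265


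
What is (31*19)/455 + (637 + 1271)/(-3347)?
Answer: 1103243/1522885 ≈ 0.72444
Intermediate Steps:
(31*19)/455 + (637 + 1271)/(-3347) = 589*(1/455) + 1908*(-1/3347) = 589/455 - 1908/3347 = 1103243/1522885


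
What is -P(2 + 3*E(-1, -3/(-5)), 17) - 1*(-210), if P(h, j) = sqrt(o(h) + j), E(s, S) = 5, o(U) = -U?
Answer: 210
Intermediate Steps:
P(h, j) = sqrt(j - h) (P(h, j) = sqrt(-h + j) = sqrt(j - h))
-P(2 + 3*E(-1, -3/(-5)), 17) - 1*(-210) = -sqrt(17 - (2 + 3*5)) - 1*(-210) = -sqrt(17 - (2 + 15)) + 210 = -sqrt(17 - 1*17) + 210 = -sqrt(17 - 17) + 210 = -sqrt(0) + 210 = -1*0 + 210 = 0 + 210 = 210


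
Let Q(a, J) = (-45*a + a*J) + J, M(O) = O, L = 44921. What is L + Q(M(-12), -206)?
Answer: 47727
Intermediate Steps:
Q(a, J) = J - 45*a + J*a (Q(a, J) = (-45*a + J*a) + J = J - 45*a + J*a)
L + Q(M(-12), -206) = 44921 + (-206 - 45*(-12) - 206*(-12)) = 44921 + (-206 + 540 + 2472) = 44921 + 2806 = 47727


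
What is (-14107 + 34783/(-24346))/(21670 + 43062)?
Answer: -49069115/225137896 ≈ -0.21795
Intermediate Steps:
(-14107 + 34783/(-24346))/(21670 + 43062) = (-14107 + 34783*(-1/24346))/64732 = (-14107 - 4969/3478)*(1/64732) = -49069115/3478*1/64732 = -49069115/225137896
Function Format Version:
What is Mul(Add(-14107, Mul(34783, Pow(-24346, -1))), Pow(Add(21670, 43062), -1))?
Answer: Rational(-49069115, 225137896) ≈ -0.21795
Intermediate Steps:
Mul(Add(-14107, Mul(34783, Pow(-24346, -1))), Pow(Add(21670, 43062), -1)) = Mul(Add(-14107, Mul(34783, Rational(-1, 24346))), Pow(64732, -1)) = Mul(Add(-14107, Rational(-4969, 3478)), Rational(1, 64732)) = Mul(Rational(-49069115, 3478), Rational(1, 64732)) = Rational(-49069115, 225137896)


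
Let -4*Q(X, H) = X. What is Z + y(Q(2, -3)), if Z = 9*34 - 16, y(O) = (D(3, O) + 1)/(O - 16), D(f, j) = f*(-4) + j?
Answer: 9593/33 ≈ 290.70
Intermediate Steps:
D(f, j) = j - 4*f (D(f, j) = -4*f + j = j - 4*f)
Q(X, H) = -X/4
y(O) = (-11 + O)/(-16 + O) (y(O) = ((O - 4*3) + 1)/(O - 16) = ((O - 12) + 1)/(-16 + O) = ((-12 + O) + 1)/(-16 + O) = (-11 + O)/(-16 + O))
Z = 290 (Z = 306 - 16 = 290)
Z + y(Q(2, -3)) = 290 + (-11 - ¼*2)/(-16 - ¼*2) = 290 + (-11 - ½)/(-16 - ½) = 290 - 23/2/(-33/2) = 290 - 2/33*(-23/2) = 290 + 23/33 = 9593/33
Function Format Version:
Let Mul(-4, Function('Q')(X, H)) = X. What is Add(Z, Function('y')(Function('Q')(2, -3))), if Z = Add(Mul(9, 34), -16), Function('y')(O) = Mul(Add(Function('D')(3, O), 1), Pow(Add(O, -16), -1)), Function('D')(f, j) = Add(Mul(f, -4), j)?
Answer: Rational(9593, 33) ≈ 290.70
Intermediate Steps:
Function('D')(f, j) = Add(j, Mul(-4, f)) (Function('D')(f, j) = Add(Mul(-4, f), j) = Add(j, Mul(-4, f)))
Function('Q')(X, H) = Mul(Rational(-1, 4), X)
Function('y')(O) = Mul(Pow(Add(-16, O), -1), Add(-11, O)) (Function('y')(O) = Mul(Add(Add(O, Mul(-4, 3)), 1), Pow(Add(O, -16), -1)) = Mul(Add(Add(O, -12), 1), Pow(Add(-16, O), -1)) = Mul(Add(Add(-12, O), 1), Pow(Add(-16, O), -1)) = Mul(Add(-11, O), Pow(Add(-16, O), -1)) = Mul(Pow(Add(-16, O), -1), Add(-11, O)))
Z = 290 (Z = Add(306, -16) = 290)
Add(Z, Function('y')(Function('Q')(2, -3))) = Add(290, Mul(Pow(Add(-16, Mul(Rational(-1, 4), 2)), -1), Add(-11, Mul(Rational(-1, 4), 2)))) = Add(290, Mul(Pow(Add(-16, Rational(-1, 2)), -1), Add(-11, Rational(-1, 2)))) = Add(290, Mul(Pow(Rational(-33, 2), -1), Rational(-23, 2))) = Add(290, Mul(Rational(-2, 33), Rational(-23, 2))) = Add(290, Rational(23, 33)) = Rational(9593, 33)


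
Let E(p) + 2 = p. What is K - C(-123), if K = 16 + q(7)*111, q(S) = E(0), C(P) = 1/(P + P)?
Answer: -50675/246 ≈ -206.00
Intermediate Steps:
E(p) = -2 + p
C(P) = 1/(2*P)
q(S) = -2 (q(S) = -2 + 0 = -2)
K = -206 (K = 16 - 2*111 = 16 - 222 = -206)
K - C(-123) = -206 - 1/(2*(-123)) = -206 - (-1)/(2*123) = -206 - 1*(-1/246) = -206 + 1/246 = -50675/246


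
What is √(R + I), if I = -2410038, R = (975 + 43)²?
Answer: 97*I*√146 ≈ 1172.1*I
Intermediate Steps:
R = 1036324 (R = 1018² = 1036324)
√(R + I) = √(1036324 - 2410038) = √(-1373714) = 97*I*√146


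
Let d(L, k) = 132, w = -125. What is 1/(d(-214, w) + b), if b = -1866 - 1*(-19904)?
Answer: 1/18170 ≈ 5.5036e-5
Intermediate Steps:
b = 18038 (b = -1866 + 19904 = 18038)
1/(d(-214, w) + b) = 1/(132 + 18038) = 1/18170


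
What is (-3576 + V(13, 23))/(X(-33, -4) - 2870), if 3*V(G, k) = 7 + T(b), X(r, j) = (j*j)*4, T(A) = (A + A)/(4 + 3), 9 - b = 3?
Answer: 75035/58926 ≈ 1.2734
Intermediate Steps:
b = 6 (b = 9 - 1*3 = 9 - 3 = 6)
T(A) = 2*A/7 (T(A) = (2*A)/7 = (2*A)*(1/7) = 2*A/7)
X(r, j) = 4*j**2 (X(r, j) = j**2*4 = 4*j**2)
V(G, k) = 61/21 (V(G, k) = (7 + (2/7)*6)/3 = (7 + 12/7)/3 = (1/3)*(61/7) = 61/21)
(-3576 + V(13, 23))/(X(-33, -4) - 2870) = (-3576 + 61/21)/(4*(-4)**2 - 2870) = -75035/(21*(4*16 - 2870)) = -75035/(21*(64 - 2870)) = -75035/21/(-2806) = -75035/21*(-1/2806) = 75035/58926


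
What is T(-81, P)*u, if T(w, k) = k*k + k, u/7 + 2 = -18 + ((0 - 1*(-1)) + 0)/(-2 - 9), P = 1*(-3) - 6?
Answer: -111384/11 ≈ -10126.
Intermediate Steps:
P = -9 (P = -3 - 6 = -9)
u = -1547/11 (u = -14 + 7*(-18 + ((0 - 1*(-1)) + 0)/(-2 - 9)) = -14 + 7*(-18 + ((0 + 1) + 0)/(-11)) = -14 + 7*(-18 + (1 + 0)*(-1/11)) = -14 + 7*(-18 + 1*(-1/11)) = -14 + 7*(-18 - 1/11) = -14 + 7*(-199/11) = -14 - 1393/11 = -1547/11 ≈ -140.64)
T(w, k) = k + k² (T(w, k) = k² + k = k + k²)
T(-81, P)*u = -9*(1 - 9)*(-1547/11) = -9*(-8)*(-1547/11) = 72*(-1547/11) = -111384/11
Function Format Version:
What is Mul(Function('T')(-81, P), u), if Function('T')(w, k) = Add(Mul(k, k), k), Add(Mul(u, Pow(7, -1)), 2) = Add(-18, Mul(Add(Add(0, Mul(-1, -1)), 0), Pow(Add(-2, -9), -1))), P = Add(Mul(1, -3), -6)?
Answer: Rational(-111384, 11) ≈ -10126.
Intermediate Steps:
P = -9 (P = Add(-3, -6) = -9)
u = Rational(-1547, 11) (u = Add(-14, Mul(7, Add(-18, Mul(Add(Add(0, Mul(-1, -1)), 0), Pow(Add(-2, -9), -1))))) = Add(-14, Mul(7, Add(-18, Mul(Add(Add(0, 1), 0), Pow(-11, -1))))) = Add(-14, Mul(7, Add(-18, Mul(Add(1, 0), Rational(-1, 11))))) = Add(-14, Mul(7, Add(-18, Mul(1, Rational(-1, 11))))) = Add(-14, Mul(7, Add(-18, Rational(-1, 11)))) = Add(-14, Mul(7, Rational(-199, 11))) = Add(-14, Rational(-1393, 11)) = Rational(-1547, 11) ≈ -140.64)
Function('T')(w, k) = Add(k, Pow(k, 2)) (Function('T')(w, k) = Add(Pow(k, 2), k) = Add(k, Pow(k, 2)))
Mul(Function('T')(-81, P), u) = Mul(Mul(-9, Add(1, -9)), Rational(-1547, 11)) = Mul(Mul(-9, -8), Rational(-1547, 11)) = Mul(72, Rational(-1547, 11)) = Rational(-111384, 11)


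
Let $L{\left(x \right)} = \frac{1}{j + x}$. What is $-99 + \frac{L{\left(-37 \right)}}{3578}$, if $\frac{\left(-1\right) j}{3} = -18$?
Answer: $- \frac{6021773}{60826} \approx -99.0$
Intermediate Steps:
$j = 54$ ($j = \left(-3\right) \left(-18\right) = 54$)
$L{\left(x \right)} = \frac{1}{54 + x}$
$-99 + \frac{L{\left(-37 \right)}}{3578} = -99 + \frac{1}{\left(54 - 37\right) 3578} = -99 + \frac{1}{17} \cdot \frac{1}{3578} = -99 + \frac{1}{60826} = - \frac{6021773}{60826}$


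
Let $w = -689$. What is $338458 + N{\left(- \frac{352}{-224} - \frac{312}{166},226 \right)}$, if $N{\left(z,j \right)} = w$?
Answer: $337769$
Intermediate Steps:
$N{\left(z,j \right)} = -689$
$338458 + N{\left(- \frac{352}{-224} - \frac{312}{166},226 \right)} = 338458 - 689 = 337769$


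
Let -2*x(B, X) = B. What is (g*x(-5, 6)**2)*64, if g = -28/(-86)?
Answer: 5600/43 ≈ 130.23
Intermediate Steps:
x(B, X) = -B/2
g = 14/43 (g = -28*(-1/86) = 14/43 ≈ 0.32558)
(g*x(-5, 6)**2)*64 = (14*(-1/2*(-5))**2/43)*64 = (14*(5/2)**2/43)*64 = ((14/43)*(25/4))*64 = (175/86)*64 = 5600/43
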